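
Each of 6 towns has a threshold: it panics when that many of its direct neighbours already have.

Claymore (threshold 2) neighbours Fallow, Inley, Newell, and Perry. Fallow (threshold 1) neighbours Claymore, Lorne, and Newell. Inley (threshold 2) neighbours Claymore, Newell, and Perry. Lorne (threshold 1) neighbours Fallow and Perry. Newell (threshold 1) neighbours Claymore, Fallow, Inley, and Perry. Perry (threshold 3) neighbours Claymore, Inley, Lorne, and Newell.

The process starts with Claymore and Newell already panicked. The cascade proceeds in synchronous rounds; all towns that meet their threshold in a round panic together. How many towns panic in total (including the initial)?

6

Round 1 — Claymore, Newell panic (initial).
Round 2 — checking thresholds:
  Fallow: 2 of 3 neighbours ≥ 1, panics.
  Inley: 2 of 3 neighbours ≥ 2, panics.
  Perry: 2 of 4 neighbours < 3, not yet.
Round 3 — checking thresholds:
  Lorne: 1 of 2 neighbours ≥ 1, panics.
  Perry: 3 of 4 neighbours ≥ 3, panics.
Round 4 — no new panics; cascade stops.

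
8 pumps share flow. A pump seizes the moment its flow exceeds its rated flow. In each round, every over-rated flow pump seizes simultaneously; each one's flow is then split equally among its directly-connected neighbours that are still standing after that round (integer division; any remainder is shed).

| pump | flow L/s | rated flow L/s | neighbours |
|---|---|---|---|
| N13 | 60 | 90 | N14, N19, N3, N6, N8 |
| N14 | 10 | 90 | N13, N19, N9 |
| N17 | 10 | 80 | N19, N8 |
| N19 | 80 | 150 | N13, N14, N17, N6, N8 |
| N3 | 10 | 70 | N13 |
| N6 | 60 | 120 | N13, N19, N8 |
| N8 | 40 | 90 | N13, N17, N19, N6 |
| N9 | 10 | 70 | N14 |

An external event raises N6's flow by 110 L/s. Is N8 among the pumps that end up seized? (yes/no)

yes

Round 1 — N6 at 170 > 120. N6 seizes.
  N6 sheds 170 L/s to N13, N19, N8: 56 each (2 lost).
    N13: 60+56 = 116 > 90
    N19: 80+56 = 136 ≤ 150
    N8: 40+56 = 96 > 90
Round 2 — N13, N8 seize.
  N13 sheds 116 L/s to N14, N19, N3: 38 each (2 lost).
    N14: 10+38 = 48 ≤ 90
    N19: 136+38 = 174 > 150
    N3: 10+38 = 48 ≤ 70
  N8 sheds 96 L/s to N17, N19: 48 each.
    N17: 10+48 = 58 ≤ 80
    N19: 174+48 = 222 > 150
Round 3 — N19 seizes.
  N19 sheds 222 L/s to N14, N17: 111 each.
    N14: 48+111 = 159 > 90
    N17: 58+111 = 169 > 80
Round 4 — N14, N17 seize.
  N14 sheds 159 L/s to N9: 159 each.
    N9: 10+159 = 169 > 70
  N17 sheds 169 L/s: no online neighbours, lost.
Round 5 — N9 seizes.
  N9 sheds 169 L/s: no online neighbours, lost.
No further seizures.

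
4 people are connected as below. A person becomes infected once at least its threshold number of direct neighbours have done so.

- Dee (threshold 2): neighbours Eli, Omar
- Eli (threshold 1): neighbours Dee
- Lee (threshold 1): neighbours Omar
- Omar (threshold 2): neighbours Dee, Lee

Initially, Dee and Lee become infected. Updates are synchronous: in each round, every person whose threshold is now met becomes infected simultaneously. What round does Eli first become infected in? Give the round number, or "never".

2

Round 1 — Dee, Lee become infected (initial).
Round 2 — checking thresholds:
  Eli: 1 of 1 neighbours ≥ 1, becomes infected.
  Omar: 2 of 2 neighbours ≥ 2, becomes infected.
Round 3 — no new infections; cascade stops.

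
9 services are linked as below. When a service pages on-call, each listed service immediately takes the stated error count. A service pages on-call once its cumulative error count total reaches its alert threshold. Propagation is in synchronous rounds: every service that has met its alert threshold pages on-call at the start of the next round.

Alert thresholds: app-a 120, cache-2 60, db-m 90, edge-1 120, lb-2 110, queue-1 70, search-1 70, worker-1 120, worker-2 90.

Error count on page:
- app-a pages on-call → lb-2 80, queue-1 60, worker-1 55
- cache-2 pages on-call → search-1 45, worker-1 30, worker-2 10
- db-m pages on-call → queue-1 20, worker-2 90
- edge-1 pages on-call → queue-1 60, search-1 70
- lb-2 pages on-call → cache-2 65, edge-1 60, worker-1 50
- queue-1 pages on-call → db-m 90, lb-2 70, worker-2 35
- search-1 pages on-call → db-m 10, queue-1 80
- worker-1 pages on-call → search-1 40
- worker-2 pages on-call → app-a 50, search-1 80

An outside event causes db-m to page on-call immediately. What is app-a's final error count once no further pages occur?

Round 1 — db-m pages on-call (initial).
  queue-1: +20 → 20 < 70
  worker-2: +90 → 90 ≥ 90
Round 2 — worker-2 pages on-call.
  app-a: +50 → 50 < 120
  search-1: +80 → 80 ≥ 70
Round 3 — search-1 pages on-call.
  queue-1: +80 → 100 ≥ 70
Round 4 — queue-1 pages on-call.
  lb-2: +70 → 70 < 110
No further pages.

50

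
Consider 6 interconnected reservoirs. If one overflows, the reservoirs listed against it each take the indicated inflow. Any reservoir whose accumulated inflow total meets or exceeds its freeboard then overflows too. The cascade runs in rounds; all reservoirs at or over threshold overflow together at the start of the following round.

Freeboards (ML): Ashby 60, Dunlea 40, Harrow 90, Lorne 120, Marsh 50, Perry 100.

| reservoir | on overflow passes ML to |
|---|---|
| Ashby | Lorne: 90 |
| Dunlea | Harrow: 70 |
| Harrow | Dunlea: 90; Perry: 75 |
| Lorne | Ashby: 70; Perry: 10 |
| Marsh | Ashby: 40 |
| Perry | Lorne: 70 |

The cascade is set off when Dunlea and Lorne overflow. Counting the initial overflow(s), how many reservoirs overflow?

3

Round 1 — Dunlea, Lorne overflow (initial).
  Ashby: +70 → 70 ≥ 60
  Harrow: +70 → 70 < 90
  Perry: +10 → 10 < 100
Round 2 — Ashby overflows.
No further overflows.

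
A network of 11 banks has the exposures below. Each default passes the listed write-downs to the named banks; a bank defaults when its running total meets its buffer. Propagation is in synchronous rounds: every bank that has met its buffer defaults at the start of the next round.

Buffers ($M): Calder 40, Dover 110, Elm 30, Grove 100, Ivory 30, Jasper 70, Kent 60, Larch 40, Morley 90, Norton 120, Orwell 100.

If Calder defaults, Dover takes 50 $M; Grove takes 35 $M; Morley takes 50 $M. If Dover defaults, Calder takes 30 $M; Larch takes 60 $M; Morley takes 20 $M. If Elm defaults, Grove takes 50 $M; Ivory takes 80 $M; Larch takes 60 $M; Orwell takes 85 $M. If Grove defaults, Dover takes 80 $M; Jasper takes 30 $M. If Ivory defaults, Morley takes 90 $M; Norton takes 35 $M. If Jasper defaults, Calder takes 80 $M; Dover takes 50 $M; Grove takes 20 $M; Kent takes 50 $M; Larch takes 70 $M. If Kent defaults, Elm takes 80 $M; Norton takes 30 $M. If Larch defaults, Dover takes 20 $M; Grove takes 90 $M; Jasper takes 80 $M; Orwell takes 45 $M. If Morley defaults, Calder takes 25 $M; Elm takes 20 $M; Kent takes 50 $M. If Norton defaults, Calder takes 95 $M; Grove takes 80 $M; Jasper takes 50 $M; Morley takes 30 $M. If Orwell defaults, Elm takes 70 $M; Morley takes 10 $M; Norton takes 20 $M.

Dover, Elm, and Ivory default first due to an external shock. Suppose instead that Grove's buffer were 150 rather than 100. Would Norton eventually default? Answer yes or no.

no

With Grove's buffer at 150:
Round 1 — Dover, Elm, Ivory default (initial).
  Calder: +30 → 30 < 40
  Grove: +50 → 50 < 150
  Larch: +60+60 → 120 ≥ 40
  Morley: +20+90 → 110 ≥ 90
  Norton: +35 → 35 < 120
  Orwell: +85 → 85 < 100
Round 2 — Larch, Morley default.
  Calder: +25 → 55 ≥ 40
  Grove: +90 → 140 < 150
  Jasper: +80 → 80 ≥ 70
  Kent: +50 → 50 < 60
  Orwell: +45 → 130 ≥ 100
Round 3 — Calder, Jasper, Orwell default.
  Grove: +35+20 → 195 ≥ 150
  Kent: +50 → 100 ≥ 60
  Norton: +20 → 55 < 120
Round 4 — Grove, Kent default.
  Norton: +30 → 85 < 120
No further defaults.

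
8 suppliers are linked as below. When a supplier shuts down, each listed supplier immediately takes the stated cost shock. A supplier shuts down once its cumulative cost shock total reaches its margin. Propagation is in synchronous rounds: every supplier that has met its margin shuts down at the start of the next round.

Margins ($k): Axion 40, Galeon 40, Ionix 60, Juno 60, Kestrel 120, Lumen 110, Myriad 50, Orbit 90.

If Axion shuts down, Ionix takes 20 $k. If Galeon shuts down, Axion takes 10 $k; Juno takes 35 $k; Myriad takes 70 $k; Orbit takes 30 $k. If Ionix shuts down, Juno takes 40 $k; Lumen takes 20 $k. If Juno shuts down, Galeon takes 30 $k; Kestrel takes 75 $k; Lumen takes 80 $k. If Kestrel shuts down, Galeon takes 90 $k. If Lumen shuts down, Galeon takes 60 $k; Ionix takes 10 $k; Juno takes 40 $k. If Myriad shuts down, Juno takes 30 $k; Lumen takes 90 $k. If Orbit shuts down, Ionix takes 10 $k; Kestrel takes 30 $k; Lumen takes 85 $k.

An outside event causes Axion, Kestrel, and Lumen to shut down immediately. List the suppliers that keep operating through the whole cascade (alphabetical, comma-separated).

Ionix, Orbit

Round 1 — Axion, Kestrel, Lumen shut down (initial).
  Galeon: +90+60 → 150 ≥ 40
  Ionix: +20+10 → 30 < 60
  Juno: +40 → 40 < 60
Round 2 — Galeon shuts down.
  Juno: +35 → 75 ≥ 60
  Myriad: +70 → 70 ≥ 50
  Orbit: +30 → 30 < 90
Round 3 — Juno, Myriad shut down.
No further shutdowns.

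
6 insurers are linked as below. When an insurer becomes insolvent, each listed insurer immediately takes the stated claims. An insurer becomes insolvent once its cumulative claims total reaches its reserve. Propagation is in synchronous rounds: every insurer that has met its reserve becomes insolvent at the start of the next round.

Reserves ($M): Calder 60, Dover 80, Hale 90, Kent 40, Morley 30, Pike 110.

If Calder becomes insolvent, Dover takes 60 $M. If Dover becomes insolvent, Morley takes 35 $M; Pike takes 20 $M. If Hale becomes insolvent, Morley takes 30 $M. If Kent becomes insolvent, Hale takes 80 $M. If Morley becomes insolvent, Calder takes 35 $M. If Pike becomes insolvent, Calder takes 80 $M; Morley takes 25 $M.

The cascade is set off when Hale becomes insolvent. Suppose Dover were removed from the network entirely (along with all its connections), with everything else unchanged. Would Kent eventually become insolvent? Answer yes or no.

With Dover removed:
Round 1 — Hale becomes insolvent (initial).
  Morley: +30 → 30 ≥ 30
Round 2 — Morley becomes insolvent.
  Calder: +35 → 35 < 60
No further insolvencies.

no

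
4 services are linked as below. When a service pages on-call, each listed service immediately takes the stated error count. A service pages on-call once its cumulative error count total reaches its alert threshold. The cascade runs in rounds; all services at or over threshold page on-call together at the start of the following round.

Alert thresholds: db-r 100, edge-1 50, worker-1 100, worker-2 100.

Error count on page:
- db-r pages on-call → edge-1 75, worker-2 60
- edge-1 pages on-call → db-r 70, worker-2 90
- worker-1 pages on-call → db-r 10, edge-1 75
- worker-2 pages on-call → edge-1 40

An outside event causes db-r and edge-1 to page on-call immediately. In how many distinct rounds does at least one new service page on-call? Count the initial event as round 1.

2

Round 1 — db-r, edge-1 page on-call (initial).
  worker-2: +60+90 → 150 ≥ 100
Round 2 — worker-2 pages on-call.
No further pages.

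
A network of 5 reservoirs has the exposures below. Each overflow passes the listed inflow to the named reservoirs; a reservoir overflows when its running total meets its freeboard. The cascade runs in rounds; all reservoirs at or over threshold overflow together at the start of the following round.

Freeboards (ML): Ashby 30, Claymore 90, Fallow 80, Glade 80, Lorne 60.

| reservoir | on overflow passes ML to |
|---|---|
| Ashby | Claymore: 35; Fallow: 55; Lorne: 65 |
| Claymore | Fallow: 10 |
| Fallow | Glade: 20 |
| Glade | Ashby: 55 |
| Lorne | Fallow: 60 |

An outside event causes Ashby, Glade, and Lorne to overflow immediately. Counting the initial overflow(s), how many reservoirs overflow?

Round 1 — Ashby, Glade, Lorne overflow (initial).
  Claymore: +35 → 35 < 90
  Fallow: +55+60 → 115 ≥ 80
Round 2 — Fallow overflows.
No further overflows.

4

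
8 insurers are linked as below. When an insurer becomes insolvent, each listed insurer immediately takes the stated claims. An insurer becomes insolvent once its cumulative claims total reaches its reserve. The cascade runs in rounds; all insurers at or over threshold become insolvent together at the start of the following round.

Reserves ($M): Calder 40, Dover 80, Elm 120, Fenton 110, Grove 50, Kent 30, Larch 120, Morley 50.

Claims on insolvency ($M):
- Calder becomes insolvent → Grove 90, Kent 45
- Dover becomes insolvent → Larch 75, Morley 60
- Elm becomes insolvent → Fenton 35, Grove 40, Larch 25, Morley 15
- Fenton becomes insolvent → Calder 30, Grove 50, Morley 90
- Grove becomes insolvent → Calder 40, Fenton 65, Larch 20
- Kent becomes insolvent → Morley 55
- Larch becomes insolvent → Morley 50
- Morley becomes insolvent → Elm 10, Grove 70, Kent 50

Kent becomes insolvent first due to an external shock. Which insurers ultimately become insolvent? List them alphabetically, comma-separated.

Round 1 — Kent becomes insolvent (initial).
  Morley: +55 → 55 ≥ 50
Round 2 — Morley becomes insolvent.
  Elm: +10 → 10 < 120
  Grove: +70 → 70 ≥ 50
Round 3 — Grove becomes insolvent.
  Calder: +40 → 40 ≥ 40
  Fenton: +65 → 65 < 110
  Larch: +20 → 20 < 120
Round 4 — Calder becomes insolvent.
No further insolvencies.

Calder, Grove, Kent, Morley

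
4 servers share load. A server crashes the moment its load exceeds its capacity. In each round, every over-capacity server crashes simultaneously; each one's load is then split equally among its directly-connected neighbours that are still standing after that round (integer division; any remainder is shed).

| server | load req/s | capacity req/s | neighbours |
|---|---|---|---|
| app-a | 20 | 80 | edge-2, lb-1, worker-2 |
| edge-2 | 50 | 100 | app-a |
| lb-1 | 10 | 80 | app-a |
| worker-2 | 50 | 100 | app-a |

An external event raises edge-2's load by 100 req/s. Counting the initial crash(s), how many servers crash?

Round 1 — edge-2 at 150 > 100. edge-2 crashes.
  edge-2 sheds 150 req/s to app-a: 150 each.
    app-a: 20+150 = 170 > 80
Round 2 — app-a crashes.
  app-a sheds 170 req/s to lb-1, worker-2: 85 each.
    lb-1: 10+85 = 95 > 80
    worker-2: 50+85 = 135 > 100
Round 3 — lb-1, worker-2 crash.
  lb-1 sheds 95 req/s: no online neighbours, lost.
  worker-2 sheds 135 req/s: no online neighbours, lost.
No further crashes.

4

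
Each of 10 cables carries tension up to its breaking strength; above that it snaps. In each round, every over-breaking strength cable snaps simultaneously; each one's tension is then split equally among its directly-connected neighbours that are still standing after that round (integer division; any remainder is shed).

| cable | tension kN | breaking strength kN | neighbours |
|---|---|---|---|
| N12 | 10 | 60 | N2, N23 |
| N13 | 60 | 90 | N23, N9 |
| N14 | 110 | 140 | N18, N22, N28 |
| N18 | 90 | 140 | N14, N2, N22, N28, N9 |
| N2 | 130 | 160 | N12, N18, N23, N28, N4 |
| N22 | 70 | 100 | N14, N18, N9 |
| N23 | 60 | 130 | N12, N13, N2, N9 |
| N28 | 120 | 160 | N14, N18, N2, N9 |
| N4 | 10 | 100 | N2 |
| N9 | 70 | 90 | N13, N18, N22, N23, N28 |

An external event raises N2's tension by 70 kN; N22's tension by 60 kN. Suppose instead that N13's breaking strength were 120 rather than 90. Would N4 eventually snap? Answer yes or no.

With N13's breaking strength at 120:
Round 1 — N2 at 200 > 160; N22 at 130 > 100. N2, N22 snap.
  N2 sheds 200 kN to N12, N18, N23, N28, N4: 40 each.
    N12: 10+40 = 50 ≤ 60
    N18: 90+40 = 130 ≤ 140
    N23: 60+40 = 100 ≤ 130
    N28: 120+40 = 160 ≤ 160
    N4: 10+40 = 50 ≤ 100
  N22 sheds 130 kN to N14, N18, N9: 43 each (1 lost).
    N14: 110+43 = 153 > 140
    N18: 130+43 = 173 > 140
    N9: 70+43 = 113 > 90
Round 2 — N14, N18, N9 snap.
  N14 sheds 153 kN to N28: 153 each.
    N28: 160+153 = 313 > 160
  N18 sheds 173 kN to N28: 173 each.
    N28: 313+173 = 486 > 160
  N9 sheds 113 kN to N13, N23, N28: 37 each (2 lost).
    N13: 60+37 = 97 ≤ 120
    N23: 100+37 = 137 > 130
    N28: 486+37 = 523 > 160
Round 3 — N23, N28 snap.
  N23 sheds 137 kN to N12, N13: 68 each (1 lost).
    N12: 50+68 = 118 > 60
    N13: 97+68 = 165 > 120
  N28 sheds 523 kN: no online neighbours, lost.
Round 4 — N12, N13 snap.
  N12 sheds 118 kN: no online neighbours, lost.
  N13 sheds 165 kN: no online neighbours, lost.
No further breaks.

no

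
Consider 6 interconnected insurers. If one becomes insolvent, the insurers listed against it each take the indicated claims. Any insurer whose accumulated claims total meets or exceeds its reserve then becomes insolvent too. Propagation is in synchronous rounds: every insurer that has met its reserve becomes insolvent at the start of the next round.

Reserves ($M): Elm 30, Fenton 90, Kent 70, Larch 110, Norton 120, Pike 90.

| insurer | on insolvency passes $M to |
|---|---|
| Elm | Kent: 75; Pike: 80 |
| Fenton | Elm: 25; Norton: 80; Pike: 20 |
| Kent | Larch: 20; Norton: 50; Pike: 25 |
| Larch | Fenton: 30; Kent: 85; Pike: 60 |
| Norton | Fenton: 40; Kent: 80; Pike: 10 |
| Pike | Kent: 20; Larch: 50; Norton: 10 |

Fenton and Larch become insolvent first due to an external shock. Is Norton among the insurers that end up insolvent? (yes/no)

Round 1 — Fenton, Larch become insolvent (initial).
  Elm: +25 → 25 < 30
  Kent: +85 → 85 ≥ 70
  Norton: +80 → 80 < 120
  Pike: +20+60 → 80 < 90
Round 2 — Kent becomes insolvent.
  Norton: +50 → 130 ≥ 120
  Pike: +25 → 105 ≥ 90
Round 3 — Norton, Pike become insolvent.
No further insolvencies.

yes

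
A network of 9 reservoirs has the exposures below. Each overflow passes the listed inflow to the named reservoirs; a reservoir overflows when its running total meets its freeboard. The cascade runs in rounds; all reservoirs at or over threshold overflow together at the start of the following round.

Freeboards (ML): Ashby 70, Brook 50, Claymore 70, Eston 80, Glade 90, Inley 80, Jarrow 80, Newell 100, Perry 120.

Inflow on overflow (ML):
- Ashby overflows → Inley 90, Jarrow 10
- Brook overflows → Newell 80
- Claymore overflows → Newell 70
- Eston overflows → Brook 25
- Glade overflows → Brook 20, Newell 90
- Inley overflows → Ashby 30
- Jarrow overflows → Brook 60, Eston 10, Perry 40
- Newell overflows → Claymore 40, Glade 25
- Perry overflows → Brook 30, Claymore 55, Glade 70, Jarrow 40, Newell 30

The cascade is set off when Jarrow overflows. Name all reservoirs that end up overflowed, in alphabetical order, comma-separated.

Round 1 — Jarrow overflows (initial).
  Brook: +60 → 60 ≥ 50
  Eston: +10 → 10 < 80
  Perry: +40 → 40 < 120
Round 2 — Brook overflows.
  Newell: +80 → 80 < 100
No further overflows.

Brook, Jarrow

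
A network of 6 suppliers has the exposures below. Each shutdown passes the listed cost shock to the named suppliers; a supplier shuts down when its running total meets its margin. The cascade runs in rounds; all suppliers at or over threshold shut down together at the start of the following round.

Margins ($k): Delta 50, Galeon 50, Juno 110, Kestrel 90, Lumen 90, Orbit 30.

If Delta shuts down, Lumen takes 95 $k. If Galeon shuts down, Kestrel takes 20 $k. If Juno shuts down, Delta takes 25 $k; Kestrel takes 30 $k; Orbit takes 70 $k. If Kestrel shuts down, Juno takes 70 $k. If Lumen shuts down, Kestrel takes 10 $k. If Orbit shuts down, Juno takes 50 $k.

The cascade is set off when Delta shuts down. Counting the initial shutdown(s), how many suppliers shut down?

Round 1 — Delta shuts down (initial).
  Lumen: +95 → 95 ≥ 90
Round 2 — Lumen shuts down.
  Kestrel: +10 → 10 < 90
No further shutdowns.

2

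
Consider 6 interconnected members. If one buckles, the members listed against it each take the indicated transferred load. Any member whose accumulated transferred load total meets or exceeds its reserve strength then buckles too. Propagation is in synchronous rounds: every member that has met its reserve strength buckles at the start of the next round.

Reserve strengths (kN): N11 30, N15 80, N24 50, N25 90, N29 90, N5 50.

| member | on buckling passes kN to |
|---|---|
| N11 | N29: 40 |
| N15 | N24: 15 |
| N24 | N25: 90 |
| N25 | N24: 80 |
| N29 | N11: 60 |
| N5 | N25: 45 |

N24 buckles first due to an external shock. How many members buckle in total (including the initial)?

2

Round 1 — N24 buckles (initial).
  N25: +90 → 90 ≥ 90
Round 2 — N25 buckles.
No further bucklings.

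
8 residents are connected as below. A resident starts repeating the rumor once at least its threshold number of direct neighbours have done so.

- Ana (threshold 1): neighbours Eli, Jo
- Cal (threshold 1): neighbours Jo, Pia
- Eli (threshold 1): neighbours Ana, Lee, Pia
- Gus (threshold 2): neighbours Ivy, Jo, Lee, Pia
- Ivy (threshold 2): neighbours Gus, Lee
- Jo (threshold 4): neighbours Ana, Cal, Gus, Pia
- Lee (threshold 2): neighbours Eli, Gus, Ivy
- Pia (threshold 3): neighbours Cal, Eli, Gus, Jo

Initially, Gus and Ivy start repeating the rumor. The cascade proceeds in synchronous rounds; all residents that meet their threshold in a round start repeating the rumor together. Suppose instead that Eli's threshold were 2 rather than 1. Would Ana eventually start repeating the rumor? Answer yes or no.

With Eli's threshold at 2:
Round 1 — Gus, Ivy start repeating the rumor (initial).
Round 2 — checking thresholds:
  Jo: 1 of 4 neighbours < 4, not yet.
  Lee: 2 of 3 neighbours ≥ 2, starts repeating the rumor.
  Pia: 1 of 4 neighbours < 3, not yet.
Round 3 — no new spreads; cascade stops.

no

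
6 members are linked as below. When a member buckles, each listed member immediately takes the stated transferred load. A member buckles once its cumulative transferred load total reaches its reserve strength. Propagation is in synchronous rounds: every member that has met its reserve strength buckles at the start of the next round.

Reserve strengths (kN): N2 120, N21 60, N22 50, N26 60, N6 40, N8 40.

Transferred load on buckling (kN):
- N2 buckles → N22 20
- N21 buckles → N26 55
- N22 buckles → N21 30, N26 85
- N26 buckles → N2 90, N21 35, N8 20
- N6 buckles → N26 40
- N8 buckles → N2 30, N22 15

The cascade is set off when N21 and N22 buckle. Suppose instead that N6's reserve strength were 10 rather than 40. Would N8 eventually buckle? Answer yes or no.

no

With N6's reserve strength at 10:
Round 1 — N21, N22 buckle (initial).
  N26: +55+85 → 140 ≥ 60
Round 2 — N26 buckles.
  N2: +90 → 90 < 120
  N8: +20 → 20 < 40
No further bucklings.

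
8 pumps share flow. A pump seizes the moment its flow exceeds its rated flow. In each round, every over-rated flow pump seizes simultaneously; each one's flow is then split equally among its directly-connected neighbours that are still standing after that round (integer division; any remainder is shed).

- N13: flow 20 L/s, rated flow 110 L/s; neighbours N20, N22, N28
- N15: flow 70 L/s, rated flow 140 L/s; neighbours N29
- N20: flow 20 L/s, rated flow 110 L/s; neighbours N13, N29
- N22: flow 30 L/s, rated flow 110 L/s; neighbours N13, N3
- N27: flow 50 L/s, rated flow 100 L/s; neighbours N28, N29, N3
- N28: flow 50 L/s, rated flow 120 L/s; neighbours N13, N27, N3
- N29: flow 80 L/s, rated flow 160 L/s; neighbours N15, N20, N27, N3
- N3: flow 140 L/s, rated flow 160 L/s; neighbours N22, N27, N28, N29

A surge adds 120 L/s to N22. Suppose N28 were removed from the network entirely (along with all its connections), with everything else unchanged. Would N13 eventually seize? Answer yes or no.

yes

With N28 removed:
Round 1 — N22 at 150 > 110. N22 seizes.
  N22 sheds 150 L/s to N13, N3: 75 each.
    N13: 20+75 = 95 ≤ 110
    N3: 140+75 = 215 > 160
Round 2 — N3 seizes.
  N3 sheds 215 L/s to N27, N29: 107 each (1 lost).
    N27: 50+107 = 157 > 100
    N29: 80+107 = 187 > 160
Round 3 — N27, N29 seize.
  N27 sheds 157 L/s: no online neighbours, lost.
  N29 sheds 187 L/s to N15, N20: 93 each (1 lost).
    N15: 70+93 = 163 > 140
    N20: 20+93 = 113 > 110
Round 4 — N15, N20 seize.
  N15 sheds 163 L/s: no online neighbours, lost.
  N20 sheds 113 L/s to N13: 113 each.
    N13: 95+113 = 208 > 110
Round 5 — N13 seizes.
  N13 sheds 208 L/s: no online neighbours, lost.
No further seizures.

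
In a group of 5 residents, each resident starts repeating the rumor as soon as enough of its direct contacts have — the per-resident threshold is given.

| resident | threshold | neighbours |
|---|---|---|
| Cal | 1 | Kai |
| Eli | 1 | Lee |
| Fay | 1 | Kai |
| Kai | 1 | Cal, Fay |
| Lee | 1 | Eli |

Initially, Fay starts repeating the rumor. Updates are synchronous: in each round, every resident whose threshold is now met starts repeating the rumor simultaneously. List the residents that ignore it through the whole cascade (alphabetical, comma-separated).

Round 1 — Fay starts repeating the rumor (initial).
Round 2 — checking thresholds:
  Kai: 1 of 2 neighbours ≥ 1, starts repeating the rumor.
Round 3 — checking thresholds:
  Cal: 1 of 1 neighbours ≥ 1, starts repeating the rumor.
Round 4 — no new spreads; cascade stops.

Eli, Lee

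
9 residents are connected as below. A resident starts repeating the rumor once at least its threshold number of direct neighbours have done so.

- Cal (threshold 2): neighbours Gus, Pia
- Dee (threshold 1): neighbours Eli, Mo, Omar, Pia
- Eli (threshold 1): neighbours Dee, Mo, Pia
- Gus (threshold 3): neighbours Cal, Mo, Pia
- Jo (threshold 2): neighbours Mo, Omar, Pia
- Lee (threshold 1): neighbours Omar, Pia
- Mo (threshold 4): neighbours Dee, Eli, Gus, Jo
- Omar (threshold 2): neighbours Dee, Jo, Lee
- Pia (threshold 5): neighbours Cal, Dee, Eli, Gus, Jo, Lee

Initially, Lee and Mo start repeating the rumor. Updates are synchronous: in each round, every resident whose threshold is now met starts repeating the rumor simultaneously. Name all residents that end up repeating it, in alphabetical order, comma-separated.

Round 1 — Lee, Mo start repeating the rumor (initial).
Round 2 — checking thresholds:
  Dee: 1 of 4 neighbours ≥ 1, starts repeating the rumor.
  Eli: 1 of 3 neighbours ≥ 1, starts repeating the rumor.
  Gus: 1 of 3 neighbours < 3, below threshold.
  Jo: 1 of 3 neighbours < 2, below threshold.
  Omar: 1 of 3 neighbours < 2, below threshold.
  Pia: 1 of 6 neighbours < 5, below threshold.
Round 3 — checking thresholds:
  Gus: 1 of 3 neighbours < 3, below threshold.
  Jo: 1 of 3 neighbours < 2, below threshold.
  Omar: 2 of 3 neighbours ≥ 2, starts repeating the rumor.
  Pia: 3 of 6 neighbours < 5, below threshold.
Round 4 — checking thresholds:
  Gus: 1 of 3 neighbours < 3, below threshold.
  Jo: 2 of 3 neighbours ≥ 2, starts repeating the rumor.
  Pia: 3 of 6 neighbours < 5, below threshold.
Round 5 — no new spreads; cascade stops.

Dee, Eli, Jo, Lee, Mo, Omar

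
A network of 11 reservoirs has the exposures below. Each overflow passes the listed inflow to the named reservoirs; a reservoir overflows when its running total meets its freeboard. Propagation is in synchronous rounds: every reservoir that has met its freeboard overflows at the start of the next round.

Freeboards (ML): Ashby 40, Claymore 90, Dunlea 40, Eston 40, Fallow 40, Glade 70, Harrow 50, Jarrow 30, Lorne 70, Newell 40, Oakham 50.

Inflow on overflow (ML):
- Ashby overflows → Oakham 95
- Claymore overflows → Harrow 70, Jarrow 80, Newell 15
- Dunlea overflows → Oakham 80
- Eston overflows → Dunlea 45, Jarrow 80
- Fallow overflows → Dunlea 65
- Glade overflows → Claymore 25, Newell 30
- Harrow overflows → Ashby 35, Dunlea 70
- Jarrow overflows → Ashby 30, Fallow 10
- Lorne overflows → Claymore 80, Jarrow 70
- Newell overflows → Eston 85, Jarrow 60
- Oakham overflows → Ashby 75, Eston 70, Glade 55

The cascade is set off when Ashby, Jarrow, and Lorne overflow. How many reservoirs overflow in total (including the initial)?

6

Round 1 — Ashby, Jarrow, Lorne overflow (initial).
  Claymore: +80 → 80 < 90
  Fallow: +10 → 10 < 40
  Oakham: +95 → 95 ≥ 50
Round 2 — Oakham overflows.
  Eston: +70 → 70 ≥ 40
  Glade: +55 → 55 < 70
Round 3 — Eston overflows.
  Dunlea: +45 → 45 ≥ 40
Round 4 — Dunlea overflows.
No further overflows.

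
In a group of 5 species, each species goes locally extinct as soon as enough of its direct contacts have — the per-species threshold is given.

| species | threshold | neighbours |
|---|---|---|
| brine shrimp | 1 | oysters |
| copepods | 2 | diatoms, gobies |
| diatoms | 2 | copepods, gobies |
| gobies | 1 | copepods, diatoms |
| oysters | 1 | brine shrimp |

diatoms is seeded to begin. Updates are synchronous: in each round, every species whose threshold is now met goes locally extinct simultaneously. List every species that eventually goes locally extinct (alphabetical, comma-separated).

copepods, diatoms, gobies

Round 1 — diatoms goes locally extinct (initial).
Round 2 — checking thresholds:
  copepods: 1 of 2 neighbours < 2, holds.
  gobies: 1 of 2 neighbours ≥ 1, goes locally extinct.
Round 3 — checking thresholds:
  copepods: 2 of 2 neighbours ≥ 2, goes locally extinct.
Round 4 — no new extinctions; cascade stops.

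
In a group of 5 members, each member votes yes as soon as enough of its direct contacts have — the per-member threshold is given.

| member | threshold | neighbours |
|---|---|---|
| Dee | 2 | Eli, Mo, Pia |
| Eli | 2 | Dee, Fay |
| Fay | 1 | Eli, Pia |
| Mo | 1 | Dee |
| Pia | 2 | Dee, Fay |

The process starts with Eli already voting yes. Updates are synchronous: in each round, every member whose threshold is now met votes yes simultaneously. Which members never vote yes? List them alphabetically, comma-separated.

Dee, Mo, Pia

Round 1 — Eli votes yes (initial).
Round 2 — checking thresholds:
  Dee: 1 of 3 neighbours < 2, not yet.
  Fay: 1 of 2 neighbours ≥ 1, votes yes.
Round 3 — no new yes votes; cascade stops.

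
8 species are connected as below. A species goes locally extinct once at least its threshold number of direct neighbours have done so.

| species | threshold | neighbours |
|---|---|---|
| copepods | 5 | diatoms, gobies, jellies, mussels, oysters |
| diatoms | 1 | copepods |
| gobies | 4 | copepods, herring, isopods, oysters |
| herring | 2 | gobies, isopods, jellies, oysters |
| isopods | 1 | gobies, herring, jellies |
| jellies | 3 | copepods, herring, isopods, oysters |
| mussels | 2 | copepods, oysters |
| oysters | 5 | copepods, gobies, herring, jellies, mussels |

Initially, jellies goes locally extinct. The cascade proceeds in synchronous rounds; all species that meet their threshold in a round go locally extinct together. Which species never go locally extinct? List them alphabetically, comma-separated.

Round 1 — jellies goes locally extinct (initial).
Round 2 — checking thresholds:
  copepods: 1 of 5 neighbours < 5, holds.
  herring: 1 of 4 neighbours < 2, holds.
  isopods: 1 of 3 neighbours ≥ 1, goes locally extinct.
  oysters: 1 of 5 neighbours < 5, holds.
Round 3 — checking thresholds:
  copepods: 1 of 5 neighbours < 5, holds.
  gobies: 1 of 4 neighbours < 4, holds.
  herring: 2 of 4 neighbours ≥ 2, goes locally extinct.
  oysters: 1 of 5 neighbours < 5, holds.
Round 4 — no new extinctions; cascade stops.

copepods, diatoms, gobies, mussels, oysters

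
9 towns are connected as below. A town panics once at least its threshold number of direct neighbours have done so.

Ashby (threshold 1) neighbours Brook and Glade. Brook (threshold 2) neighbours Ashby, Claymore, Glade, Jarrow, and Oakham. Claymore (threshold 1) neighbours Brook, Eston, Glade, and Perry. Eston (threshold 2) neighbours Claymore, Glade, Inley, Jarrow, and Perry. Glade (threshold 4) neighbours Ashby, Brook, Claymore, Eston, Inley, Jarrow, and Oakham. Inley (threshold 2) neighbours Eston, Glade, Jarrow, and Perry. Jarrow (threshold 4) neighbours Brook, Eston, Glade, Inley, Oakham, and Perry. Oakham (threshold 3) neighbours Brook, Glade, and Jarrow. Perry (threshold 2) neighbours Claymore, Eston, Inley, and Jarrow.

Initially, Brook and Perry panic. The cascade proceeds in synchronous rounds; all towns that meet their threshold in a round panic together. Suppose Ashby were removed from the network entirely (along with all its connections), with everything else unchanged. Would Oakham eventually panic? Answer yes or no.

yes

With Ashby removed:
Round 1 — Brook, Perry panic (initial).
Round 2 — checking thresholds:
  Claymore: 2 of 4 neighbours ≥ 1, panics.
  Eston: 1 of 5 neighbours < 2, holds.
  Glade: 1 of 6 neighbours < 4, holds.
  Inley: 1 of 4 neighbours < 2, holds.
  Jarrow: 2 of 6 neighbours < 4, holds.
  Oakham: 1 of 3 neighbours < 3, holds.
Round 3 — checking thresholds:
  Eston: 2 of 5 neighbours ≥ 2, panics.
  Glade: 2 of 6 neighbours < 4, holds.
  Inley: 1 of 4 neighbours < 2, holds.
  Jarrow: 2 of 6 neighbours < 4, holds.
  Oakham: 1 of 3 neighbours < 3, holds.
Round 4 — checking thresholds:
  Glade: 3 of 6 neighbours < 4, holds.
  Inley: 2 of 4 neighbours ≥ 2, panics.
  Jarrow: 3 of 6 neighbours < 4, holds.
  Oakham: 1 of 3 neighbours < 3, holds.
Round 5 — checking thresholds:
  Glade: 4 of 6 neighbours ≥ 4, panics.
  Jarrow: 4 of 6 neighbours ≥ 4, panics.
  Oakham: 1 of 3 neighbours < 3, holds.
Round 6 — checking thresholds:
  Oakham: 3 of 3 neighbours ≥ 3, panics.
Round 7 — no new panics; cascade stops.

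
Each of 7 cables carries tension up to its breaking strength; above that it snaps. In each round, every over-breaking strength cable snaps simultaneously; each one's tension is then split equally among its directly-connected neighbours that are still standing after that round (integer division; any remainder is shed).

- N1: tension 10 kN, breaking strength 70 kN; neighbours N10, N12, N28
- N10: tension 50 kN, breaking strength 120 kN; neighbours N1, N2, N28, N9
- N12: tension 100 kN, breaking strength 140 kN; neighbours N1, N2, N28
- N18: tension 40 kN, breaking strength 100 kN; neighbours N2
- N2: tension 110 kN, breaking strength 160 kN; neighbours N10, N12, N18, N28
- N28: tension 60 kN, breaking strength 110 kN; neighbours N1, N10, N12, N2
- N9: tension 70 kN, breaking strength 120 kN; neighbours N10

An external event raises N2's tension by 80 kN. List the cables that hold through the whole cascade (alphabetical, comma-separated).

Round 1 — N2 at 190 > 160. N2 snaps.
  N2 sheds 190 kN to N10, N12, N18, N28: 47 each (2 lost).
    N10: 50+47 = 97 ≤ 120
    N12: 100+47 = 147 > 140
    N18: 40+47 = 87 ≤ 100
    N28: 60+47 = 107 ≤ 110
Round 2 — N12 snaps.
  N12 sheds 147 kN to N1, N28: 73 each (1 lost).
    N1: 10+73 = 83 > 70
    N28: 107+73 = 180 > 110
Round 3 — N1, N28 snap.
  N1 sheds 83 kN to N10: 83 each.
    N10: 97+83 = 180 > 120
  N28 sheds 180 kN to N10: 180 each.
    N10: 180+180 = 360 > 120
Round 4 — N10 snaps.
  N10 sheds 360 kN to N9: 360 each.
    N9: 70+360 = 430 > 120
Round 5 — N9 snaps.
  N9 sheds 430 kN: no online neighbours, lost.
No further breaks.

N18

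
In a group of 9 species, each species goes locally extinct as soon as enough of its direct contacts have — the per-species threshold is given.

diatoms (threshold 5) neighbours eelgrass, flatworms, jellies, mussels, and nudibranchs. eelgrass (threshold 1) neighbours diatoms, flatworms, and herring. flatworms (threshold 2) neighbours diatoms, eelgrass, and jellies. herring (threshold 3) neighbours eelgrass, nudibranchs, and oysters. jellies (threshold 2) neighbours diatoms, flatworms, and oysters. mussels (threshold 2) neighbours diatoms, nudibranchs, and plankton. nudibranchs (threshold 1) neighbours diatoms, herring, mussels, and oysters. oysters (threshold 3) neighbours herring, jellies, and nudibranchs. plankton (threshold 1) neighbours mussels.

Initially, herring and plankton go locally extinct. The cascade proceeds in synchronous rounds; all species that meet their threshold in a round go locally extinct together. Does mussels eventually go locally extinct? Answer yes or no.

Round 1 — herring, plankton go locally extinct (initial).
Round 2 — checking thresholds:
  eelgrass: 1 of 3 neighbours ≥ 1, goes locally extinct.
  mussels: 1 of 3 neighbours < 2, not yet.
  nudibranchs: 1 of 4 neighbours ≥ 1, goes locally extinct.
  oysters: 1 of 3 neighbours < 3, not yet.
Round 3 — checking thresholds:
  diatoms: 2 of 5 neighbours < 5, not yet.
  flatworms: 1 of 3 neighbours < 2, not yet.
  mussels: 2 of 3 neighbours ≥ 2, goes locally extinct.
  oysters: 2 of 3 neighbours < 3, not yet.
Round 4 — no new extinctions; cascade stops.

yes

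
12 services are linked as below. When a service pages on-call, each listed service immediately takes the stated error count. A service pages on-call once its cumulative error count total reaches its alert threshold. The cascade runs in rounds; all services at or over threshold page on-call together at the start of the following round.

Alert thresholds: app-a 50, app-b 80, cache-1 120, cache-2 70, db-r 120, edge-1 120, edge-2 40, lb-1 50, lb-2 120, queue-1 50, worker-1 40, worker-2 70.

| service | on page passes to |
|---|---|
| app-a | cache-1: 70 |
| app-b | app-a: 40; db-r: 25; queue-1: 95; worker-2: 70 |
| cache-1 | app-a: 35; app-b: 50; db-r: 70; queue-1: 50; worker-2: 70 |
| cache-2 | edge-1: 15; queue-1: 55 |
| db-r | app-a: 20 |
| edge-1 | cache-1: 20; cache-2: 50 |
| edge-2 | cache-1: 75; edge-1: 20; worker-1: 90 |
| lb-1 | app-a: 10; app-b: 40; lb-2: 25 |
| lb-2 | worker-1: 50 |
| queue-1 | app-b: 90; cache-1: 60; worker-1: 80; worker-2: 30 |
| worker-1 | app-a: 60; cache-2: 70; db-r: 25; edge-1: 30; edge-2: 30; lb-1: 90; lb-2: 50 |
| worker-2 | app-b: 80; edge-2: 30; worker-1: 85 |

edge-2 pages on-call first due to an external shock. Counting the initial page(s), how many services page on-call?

Round 1 — edge-2 pages on-call (initial).
  cache-1: +75 → 75 < 120
  edge-1: +20 → 20 < 120
  worker-1: +90 → 90 ≥ 40
Round 2 — worker-1 pages on-call.
  app-a: +60 → 60 ≥ 50
  cache-2: +70 → 70 ≥ 70
  db-r: +25 → 25 < 120
  edge-1: +30 → 50 < 120
  lb-1: +90 → 90 ≥ 50
  lb-2: +50 → 50 < 120
Round 3 — app-a, cache-2, lb-1 page on-call.
  app-b: +40 → 40 < 80
  cache-1: +70 → 145 ≥ 120
  edge-1: +15 → 65 < 120
  lb-2: +25 → 75 < 120
  queue-1: +55 → 55 ≥ 50
Round 4 — cache-1, queue-1 page on-call.
  app-b: +50+90 → 180 ≥ 80
  db-r: +70 → 95 < 120
  worker-2: +70+30 → 100 ≥ 70
Round 5 — app-b, worker-2 page on-call.
  db-r: +25 → 120 ≥ 120
Round 6 — db-r pages on-call.
No further pages.

10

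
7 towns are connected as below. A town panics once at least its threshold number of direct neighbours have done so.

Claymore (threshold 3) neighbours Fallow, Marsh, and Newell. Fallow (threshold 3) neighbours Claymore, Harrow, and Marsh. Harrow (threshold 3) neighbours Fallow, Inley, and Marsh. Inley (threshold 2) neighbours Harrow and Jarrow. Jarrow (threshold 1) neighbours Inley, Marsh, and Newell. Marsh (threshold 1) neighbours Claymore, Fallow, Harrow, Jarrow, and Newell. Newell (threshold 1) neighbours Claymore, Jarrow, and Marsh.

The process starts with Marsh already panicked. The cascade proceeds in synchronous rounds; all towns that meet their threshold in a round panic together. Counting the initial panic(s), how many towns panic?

3

Round 1 — Marsh panics (initial).
Round 2 — checking thresholds:
  Claymore: 1 of 3 neighbours < 3, not yet.
  Fallow: 1 of 3 neighbours < 3, not yet.
  Harrow: 1 of 3 neighbours < 3, not yet.
  Jarrow: 1 of 3 neighbours ≥ 1, panics.
  Newell: 1 of 3 neighbours ≥ 1, panics.
Round 3 — no new panics; cascade stops.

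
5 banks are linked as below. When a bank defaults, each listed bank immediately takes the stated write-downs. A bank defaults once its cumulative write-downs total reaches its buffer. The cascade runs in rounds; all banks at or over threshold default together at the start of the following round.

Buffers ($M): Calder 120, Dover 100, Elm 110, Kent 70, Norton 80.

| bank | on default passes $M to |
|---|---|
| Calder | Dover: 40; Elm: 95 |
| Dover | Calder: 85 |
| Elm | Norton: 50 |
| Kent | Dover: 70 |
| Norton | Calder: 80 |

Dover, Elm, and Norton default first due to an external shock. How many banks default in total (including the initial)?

Round 1 — Dover, Elm, Norton default (initial).
  Calder: +85+80 → 165 ≥ 120
Round 2 — Calder defaults.
No further defaults.

4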